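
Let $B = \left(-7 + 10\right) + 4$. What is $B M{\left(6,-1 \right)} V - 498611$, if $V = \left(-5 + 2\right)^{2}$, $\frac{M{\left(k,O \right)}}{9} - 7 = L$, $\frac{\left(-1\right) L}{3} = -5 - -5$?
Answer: $-494642$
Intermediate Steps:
$L = 0$ ($L = - 3 \left(-5 - -5\right) = - 3 \left(-5 + 5\right) = \left(-3\right) 0 = 0$)
$M{\left(k,O \right)} = 63$ ($M{\left(k,O \right)} = 63 + 9 \cdot 0 = 63 + 0 = 63$)
$B = 7$ ($B = 3 + 4 = 7$)
$V = 9$ ($V = \left(-3\right)^{2} = 9$)
$B M{\left(6,-1 \right)} V - 498611 = 7 \cdot 63 \cdot 9 - 498611 = 441 \cdot 9 - 498611 = 3969 - 498611 = -494642$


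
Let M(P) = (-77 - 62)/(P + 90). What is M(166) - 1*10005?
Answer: -2561419/256 ≈ -10006.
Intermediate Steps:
M(P) = -139/(90 + P)
M(166) - 1*10005 = -139/(90 + 166) - 1*10005 = -139/256 - 10005 = -2561419/256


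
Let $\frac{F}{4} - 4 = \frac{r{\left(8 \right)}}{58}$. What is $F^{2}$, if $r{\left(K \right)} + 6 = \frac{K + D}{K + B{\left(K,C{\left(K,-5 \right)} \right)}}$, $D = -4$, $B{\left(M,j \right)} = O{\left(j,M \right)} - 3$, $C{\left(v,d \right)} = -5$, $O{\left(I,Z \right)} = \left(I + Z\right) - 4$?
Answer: $\frac{206116}{841} \approx 245.08$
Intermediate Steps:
$O{\left(I,Z \right)} = -4 + I + Z$
$B{\left(M,j \right)} = -7 + M + j$ ($B{\left(M,j \right)} = \left(-4 + j + M\right) - 3 = \left(-4 + M + j\right) - 3 = -7 + M + j$)
$r{\left(K \right)} = -6 + \frac{-4 + K}{-12 + 2 K}$ ($r{\left(K \right)} = -6 + \frac{K - 4}{K - \left(12 - K\right)} = -6 + \frac{-4 + K}{K + \left(-12 + K\right)} = -6 + \frac{-4 + K}{-12 + 2 K}$)
$F = \frac{454}{29}$ ($F = 16 + 4 \frac{\frac{1}{2} \frac{1}{-6 + 8} \left(68 - 88\right)}{58} = 16 + 4 \frac{68 - 88}{2 \cdot 2} \cdot \frac{1}{58} = 16 + 4 \cdot \frac{1}{2} \cdot \frac{1}{2} \left(-20\right) \frac{1}{58} = 16 + 4 \left(\left(-5\right) \frac{1}{58}\right) = 16 + 4 \left(- \frac{5}{58}\right) = 16 - \frac{10}{29} = \frac{454}{29} \approx 15.655$)
$F^{2} = \left(\frac{454}{29}\right)^{2} = \frac{206116}{841}$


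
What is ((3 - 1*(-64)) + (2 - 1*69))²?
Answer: 0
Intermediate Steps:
((3 - 1*(-64)) + (2 - 1*69))² = ((3 + 64) + (2 - 69))² = (67 - 67)² = 0² = 0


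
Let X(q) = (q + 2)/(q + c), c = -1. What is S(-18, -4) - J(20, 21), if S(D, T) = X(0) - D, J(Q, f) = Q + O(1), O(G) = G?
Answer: -5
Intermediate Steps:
X(q) = (2 + q)/(-1 + q) (X(q) = (q + 2)/(q - 1) = (2 + q)/(-1 + q))
J(Q, f) = 1 + Q (J(Q, f) = Q + 1 = 1 + Q)
S(D, T) = -2 - D (S(D, T) = (2 + 0)/(-1 + 0) - D = 2/(-1) - D = -1*2 - D = -2 - D)
S(-18, -4) - J(20, 21) = (-2 - 1*(-18)) - (1 + 20) = (-2 + 18) - 1*21 = 16 - 21 = -5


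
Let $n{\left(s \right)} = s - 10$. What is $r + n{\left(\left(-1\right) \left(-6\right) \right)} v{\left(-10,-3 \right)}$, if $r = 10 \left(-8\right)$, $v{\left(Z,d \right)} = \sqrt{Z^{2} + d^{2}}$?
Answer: $-80 - 4 \sqrt{109} \approx -121.76$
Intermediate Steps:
$n{\left(s \right)} = -10 + s$
$r = -80$
$r + n{\left(\left(-1\right) \left(-6\right) \right)} v{\left(-10,-3 \right)} = -80 + \left(-10 - -6\right) \sqrt{\left(-10\right)^{2} + \left(-3\right)^{2}} = -80 + \left(-10 + 6\right) \sqrt{100 + 9} = -80 - 4 \sqrt{109}$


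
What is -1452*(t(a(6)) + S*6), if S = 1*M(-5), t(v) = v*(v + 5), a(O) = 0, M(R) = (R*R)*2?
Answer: -435600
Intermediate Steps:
M(R) = 2*R² (M(R) = R²*2 = 2*R²)
t(v) = v*(5 + v)
S = 50 (S = 1*(2*(-5)²) = 1*(2*25) = 1*50 = 50)
-1452*(t(a(6)) + S*6) = -1452*(0*(5 + 0) + 50*6) = -1452*(0*5 + 300) = -1452*(0 + 300) = -1452*300 = -435600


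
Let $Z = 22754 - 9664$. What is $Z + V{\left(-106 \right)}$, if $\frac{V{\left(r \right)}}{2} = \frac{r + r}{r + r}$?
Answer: $13092$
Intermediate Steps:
$Z = 13090$ ($Z = 22754 - 9664 = 13090$)
$V{\left(r \right)} = 2$ ($V{\left(r \right)} = 2 \frac{r + r}{r + r} = 2 \frac{2 r}{2 r} = 2 \cdot 2 r \frac{1}{2 r} = 2 \cdot 1 = 2$)
$Z + V{\left(-106 \right)} = 13090 + 2 = 13092$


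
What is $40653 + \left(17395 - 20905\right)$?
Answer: $37143$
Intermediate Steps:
$40653 + \left(17395 - 20905\right) = 40653 - 3510 = 37143$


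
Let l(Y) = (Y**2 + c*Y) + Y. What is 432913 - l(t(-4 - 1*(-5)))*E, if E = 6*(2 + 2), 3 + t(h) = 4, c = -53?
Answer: 434137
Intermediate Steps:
t(h) = 1 (t(h) = -3 + 4 = 1)
E = 24 (E = 6*4 = 24)
l(Y) = Y**2 - 52*Y (l(Y) = (Y**2 - 53*Y) + Y = Y**2 - 52*Y)
432913 - l(t(-4 - 1*(-5)))*E = 432913 - 1*(-52 + 1)*24 = 432913 - 1*(-51)*24 = 432913 - (-51)*24 = 432913 - 1*(-1224) = 432913 + 1224 = 434137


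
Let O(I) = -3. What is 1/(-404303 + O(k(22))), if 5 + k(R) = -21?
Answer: -1/404306 ≈ -2.4734e-6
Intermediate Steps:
k(R) = -26 (k(R) = -5 - 21 = -26)
1/(-404303 + O(k(22))) = 1/(-404303 - 3) = 1/(-404306) = -1/404306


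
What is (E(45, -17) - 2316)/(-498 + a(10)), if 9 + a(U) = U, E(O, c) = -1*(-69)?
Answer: 321/71 ≈ 4.5211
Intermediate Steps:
E(O, c) = 69
a(U) = -9 + U
(E(45, -17) - 2316)/(-498 + a(10)) = (69 - 2316)/(-498 + (-9 + 10)) = -2247/(-498 + 1) = -2247/(-497) = -2247*(-1/497) = 321/71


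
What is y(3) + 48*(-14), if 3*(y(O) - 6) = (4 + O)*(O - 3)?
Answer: -666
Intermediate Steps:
y(O) = 6 + (-3 + O)*(4 + O)/3 (y(O) = 6 + ((4 + O)*(O - 3))/3 = 6 + ((4 + O)*(-3 + O))/3 = 6 + ((-3 + O)*(4 + O))/3 = 6 + (-3 + O)*(4 + O)/3)
y(3) + 48*(-14) = (2 + (⅓)*3 + (⅓)*3²) + 48*(-14) = (2 + 1 + (⅓)*9) - 672 = (2 + 1 + 3) - 672 = 6 - 672 = -666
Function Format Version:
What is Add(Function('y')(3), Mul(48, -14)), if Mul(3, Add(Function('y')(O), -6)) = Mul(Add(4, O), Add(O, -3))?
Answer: -666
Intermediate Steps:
Function('y')(O) = Add(6, Mul(Rational(1, 3), Add(-3, O), Add(4, O))) (Function('y')(O) = Add(6, Mul(Rational(1, 3), Mul(Add(4, O), Add(O, -3)))) = Add(6, Mul(Rational(1, 3), Mul(Add(4, O), Add(-3, O)))) = Add(6, Mul(Rational(1, 3), Mul(Add(-3, O), Add(4, O)))) = Add(6, Mul(Rational(1, 3), Add(-3, O), Add(4, O))))
Add(Function('y')(3), Mul(48, -14)) = Add(Add(2, Mul(Rational(1, 3), 3), Mul(Rational(1, 3), Pow(3, 2))), Mul(48, -14)) = Add(Add(2, 1, Mul(Rational(1, 3), 9)), -672) = Add(Add(2, 1, 3), -672) = Add(6, -672) = -666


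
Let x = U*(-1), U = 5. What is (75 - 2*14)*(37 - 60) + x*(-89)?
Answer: -636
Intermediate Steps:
x = -5 (x = 5*(-1) = -5)
(75 - 2*14)*(37 - 60) + x*(-89) = (75 - 2*14)*(37 - 60) - 5*(-89) = (75 - 28)*(-23) + 445 = 47*(-23) + 445 = -1081 + 445 = -636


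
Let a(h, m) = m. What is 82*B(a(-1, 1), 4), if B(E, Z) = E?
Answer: 82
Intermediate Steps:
82*B(a(-1, 1), 4) = 82*1 = 82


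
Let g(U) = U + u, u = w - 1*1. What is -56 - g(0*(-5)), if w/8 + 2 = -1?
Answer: -31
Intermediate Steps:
w = -24 (w = -16 + 8*(-1) = -16 - 8 = -24)
u = -25 (u = -24 - 1*1 = -24 - 1 = -25)
g(U) = -25 + U (g(U) = U - 25 = -25 + U)
-56 - g(0*(-5)) = -56 - (-25 + 0*(-5)) = -56 - (-25 + 0) = -56 - 1*(-25) = -56 + 25 = -31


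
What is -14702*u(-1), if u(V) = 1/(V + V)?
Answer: 7351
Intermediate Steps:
u(V) = 1/(2*V)
-14702*u(-1) = -7351/(-1) = -7351*(-1) = -14702*(-1/2) = 7351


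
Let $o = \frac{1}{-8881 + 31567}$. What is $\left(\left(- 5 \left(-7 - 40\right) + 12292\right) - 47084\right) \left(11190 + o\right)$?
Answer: $- \frac{2924171191979}{7562} \approx -3.8669 \cdot 10^{8}$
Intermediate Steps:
$o = \frac{1}{22686} \approx 4.408 \cdot 10^{-5}$
$\left(\left(- 5 \left(-7 - 40\right) + 12292\right) - 47084\right) \left(11190 + o\right) = \left(\left(- 5 \left(-7 - 40\right) + 12292\right) - 47084\right) \left(11190 + \frac{1}{22686}\right) = \left(\left(- 5 \left(-7 - 40\right) + 12292\right) - 47084\right) \frac{253856341}{22686} = \left(\left(\left(-5\right) \left(-47\right) + 12292\right) - 47084\right) \frac{253856341}{22686} = \left(\left(235 + 12292\right) - 47084\right) \frac{253856341}{22686} = \left(12527 - 47084\right) \frac{253856341}{22686} = \left(-34557\right) \frac{253856341}{22686} = - \frac{2924171191979}{7562}$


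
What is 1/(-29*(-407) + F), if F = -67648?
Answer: -1/55845 ≈ -1.7907e-5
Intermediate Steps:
1/(-29*(-407) + F) = 1/(-29*(-407) - 67648) = 1/(11803 - 67648) = 1/(-55845) = -1/55845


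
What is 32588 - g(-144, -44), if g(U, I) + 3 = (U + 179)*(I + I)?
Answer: 35671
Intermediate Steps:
g(U, I) = -3 + 2*I*(179 + U) (g(U, I) = -3 + (U + 179)*(I + I) = -3 + (179 + U)*(2*I) = -3 + 2*I*(179 + U))
32588 - g(-144, -44) = 32588 - (-3 + 358*(-44) + 2*(-44)*(-144)) = 32588 - (-3 - 15752 + 12672) = 32588 - 1*(-3083) = 32588 + 3083 = 35671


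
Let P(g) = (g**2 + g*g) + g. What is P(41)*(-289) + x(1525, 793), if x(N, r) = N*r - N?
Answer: 224333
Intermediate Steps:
P(g) = g + 2*g**2 (P(g) = (g**2 + g**2) + g = 2*g**2 + g = g + 2*g**2)
x(N, r) = -N + N*r
P(41)*(-289) + x(1525, 793) = (41*(1 + 2*41))*(-289) + 1525*(-1 + 793) = (41*(1 + 82))*(-289) + 1525*792 = (41*83)*(-289) + 1207800 = 3403*(-289) + 1207800 = -983467 + 1207800 = 224333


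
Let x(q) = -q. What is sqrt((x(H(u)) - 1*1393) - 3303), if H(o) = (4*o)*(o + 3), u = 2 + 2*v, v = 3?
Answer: 2*I*sqrt(1262) ≈ 71.049*I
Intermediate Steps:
u = 8 (u = 2 + 2*3 = 2 + 6 = 8)
H(o) = 4*o*(3 + o) (H(o) = (4*o)*(3 + o) = 4*o*(3 + o))
sqrt((x(H(u)) - 1*1393) - 3303) = sqrt((-4*8*(3 + 8) - 1*1393) - 3303) = sqrt((-4*8*11 - 1393) - 3303) = sqrt((-1*352 - 1393) - 3303) = sqrt((-352 - 1393) - 3303) = sqrt(-1745 - 3303) = sqrt(-5048) = 2*I*sqrt(1262)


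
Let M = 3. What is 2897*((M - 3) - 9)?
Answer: -26073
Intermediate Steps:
2897*((M - 3) - 9) = 2897*((3 - 3) - 9) = 2897*(0 - 9) = 2897*(-9) = -26073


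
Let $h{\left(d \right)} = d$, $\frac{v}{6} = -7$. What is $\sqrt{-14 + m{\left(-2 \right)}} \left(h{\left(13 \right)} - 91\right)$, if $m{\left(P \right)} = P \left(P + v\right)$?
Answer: $- 78 \sqrt{74} \approx -670.98$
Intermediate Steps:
$v = -42$ ($v = 6 \left(-7\right) = -42$)
$m{\left(P \right)} = P \left(-42 + P\right)$ ($m{\left(P \right)} = P \left(P - 42\right) = P \left(-42 + P\right)$)
$\sqrt{-14 + m{\left(-2 \right)}} \left(h{\left(13 \right)} - 91\right) = \sqrt{-14 - 2 \left(-42 - 2\right)} \left(13 - 91\right) = \sqrt{-14 - -88} \left(-78\right) = \sqrt{-14 + 88} \left(-78\right) = \sqrt{74} \left(-78\right) = - 78 \sqrt{74}$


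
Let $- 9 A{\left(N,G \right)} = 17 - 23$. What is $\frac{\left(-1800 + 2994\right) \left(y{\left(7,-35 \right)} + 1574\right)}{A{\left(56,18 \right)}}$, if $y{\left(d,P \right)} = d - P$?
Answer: $2894256$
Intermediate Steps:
$A{\left(N,G \right)} = \frac{2}{3}$ ($A{\left(N,G \right)} = - \frac{17 - 23}{9} = \left(- \frac{1}{9}\right) \left(-6\right) = \frac{2}{3}$)
$\frac{\left(-1800 + 2994\right) \left(y{\left(7,-35 \right)} + 1574\right)}{A{\left(56,18 \right)}} = \frac{\left(-1800 + 2994\right) \left(\left(7 - -35\right) + 1574\right)}{\frac{2}{3}} = 1194 \left(\left(7 + 35\right) + 1574\right) \frac{3}{2} = 1194 \left(42 + 1574\right) \frac{3}{2} = 1194 \cdot 1616 \cdot \frac{3}{2} = 1929504 \cdot \frac{3}{2} = 2894256$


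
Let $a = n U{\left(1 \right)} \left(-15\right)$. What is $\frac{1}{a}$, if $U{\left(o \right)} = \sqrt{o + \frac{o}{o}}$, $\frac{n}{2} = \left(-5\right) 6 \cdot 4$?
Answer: $\frac{\sqrt{2}}{7200} \approx 0.00019642$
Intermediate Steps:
$n = -240$ ($n = 2 \left(-5\right) 6 \cdot 4 = 2 \left(\left(-30\right) 4\right) = 2 \left(-120\right) = -240$)
$U{\left(o \right)} = \sqrt{1 + o}$ ($U{\left(o \right)} = \sqrt{o + 1} = \sqrt{1 + o}$)
$a = 3600 \sqrt{2}$ ($a = - 240 \sqrt{1 + 1} \left(-15\right) = - 240 \sqrt{2} \left(-15\right) = 3600 \sqrt{2} \approx 5091.2$)
$\frac{1}{a} = \frac{1}{3600 \sqrt{2}} = \frac{\sqrt{2}}{7200}$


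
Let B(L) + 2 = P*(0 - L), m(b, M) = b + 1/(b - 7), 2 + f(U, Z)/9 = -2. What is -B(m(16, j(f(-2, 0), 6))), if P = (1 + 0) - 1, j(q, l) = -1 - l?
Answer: 2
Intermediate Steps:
f(U, Z) = -36 (f(U, Z) = -18 + 9*(-2) = -18 - 18 = -36)
P = 0 (P = 1 - 1 = 0)
m(b, M) = b + 1/(-7 + b)
B(L) = -2 (B(L) = -2 + 0*(0 - L) = -2 + 0*(-L) = -2 + 0 = -2)
-B(m(16, j(f(-2, 0), 6))) = -1*(-2) = 2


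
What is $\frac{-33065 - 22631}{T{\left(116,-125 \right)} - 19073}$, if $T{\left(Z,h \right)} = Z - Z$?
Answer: $\frac{55696}{19073} \approx 2.9202$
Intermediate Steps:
$T{\left(Z,h \right)} = 0$
$\frac{-33065 - 22631}{T{\left(116,-125 \right)} - 19073} = \frac{-33065 - 22631}{0 - 19073} = - \frac{55696}{-19073} = \left(-55696\right) \left(- \frac{1}{19073}\right) = \frac{55696}{19073}$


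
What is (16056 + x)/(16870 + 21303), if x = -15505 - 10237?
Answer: -9686/38173 ≈ -0.25374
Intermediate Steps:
x = -25742
(16056 + x)/(16870 + 21303) = (16056 - 25742)/(16870 + 21303) = -9686/38173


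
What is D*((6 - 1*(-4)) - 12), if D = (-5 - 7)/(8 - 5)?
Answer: 8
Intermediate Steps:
D = -4 (D = -12/3 = -12*⅓ = -4)
D*((6 - 1*(-4)) - 12) = -4*((6 - 1*(-4)) - 12) = -4*((6 + 4) - 12) = -4*(10 - 12) = -4*(-2) = 8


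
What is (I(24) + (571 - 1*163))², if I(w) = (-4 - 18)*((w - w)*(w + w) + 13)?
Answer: 14884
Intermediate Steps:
I(w) = -286 (I(w) = -22*(0*(2*w) + 13) = -22*(0 + 13) = -22*13 = -286)
(I(24) + (571 - 1*163))² = (-286 + (571 - 1*163))² = (-286 + (571 - 163))² = (-286 + 408)² = 122² = 14884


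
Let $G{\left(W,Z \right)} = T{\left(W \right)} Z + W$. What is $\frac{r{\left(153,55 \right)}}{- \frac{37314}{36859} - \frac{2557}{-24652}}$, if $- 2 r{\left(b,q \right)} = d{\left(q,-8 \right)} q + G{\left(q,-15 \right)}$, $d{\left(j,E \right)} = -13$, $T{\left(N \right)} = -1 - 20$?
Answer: $- \frac{31348358346}{165123253} \approx -189.85$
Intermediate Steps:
$T{\left(N \right)} = -21$ ($T{\left(N \right)} = -1 - 20 = -21$)
$G{\left(W,Z \right)} = W - 21 Z$ ($G{\left(W,Z \right)} = - 21 Z + W = W - 21 Z$)
$r{\left(b,q \right)} = - \frac{315}{2} + 6 q$ ($r{\left(b,q \right)} = - \frac{- 13 q + \left(q - -315\right)}{2} = - \frac{- 13 q + \left(q + 315\right)}{2} = - \frac{- 13 q + \left(315 + q\right)}{2} = - \frac{315 - 12 q}{2} = - \frac{315}{2} + 6 q$)
$\frac{r{\left(153,55 \right)}}{- \frac{37314}{36859} - \frac{2557}{-24652}} = \frac{- \frac{315}{2} + 6 \cdot 55}{- \frac{37314}{36859} - \frac{2557}{-24652}} = \frac{- \frac{315}{2} + 330}{\left(-37314\right) \frac{1}{36859} - - \frac{2557}{24652}} = \frac{345}{2 \left(- \frac{37314}{36859} + \frac{2557}{24652}\right)} = \frac{345}{2 \left(- \frac{825616265}{908648068}\right)} = \frac{345}{2} \left(- \frac{908648068}{825616265}\right) = - \frac{31348358346}{165123253}$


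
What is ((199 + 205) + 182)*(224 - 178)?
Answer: 26956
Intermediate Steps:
((199 + 205) + 182)*(224 - 178) = (404 + 182)*46 = 586*46 = 26956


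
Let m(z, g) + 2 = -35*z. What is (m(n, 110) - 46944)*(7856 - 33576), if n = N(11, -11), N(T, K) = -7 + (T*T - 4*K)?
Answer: 1349682720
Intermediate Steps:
N(T, K) = -7 + T² - 4*K (N(T, K) = -7 + (T² - 4*K) = -7 + T² - 4*K)
n = 158 (n = -7 + 11² - 4*(-11) = -7 + 121 + 44 = 158)
m(z, g) = -2 - 35*z
(m(n, 110) - 46944)*(7856 - 33576) = ((-2 - 35*158) - 46944)*(7856 - 33576) = ((-2 - 5530) - 46944)*(-25720) = (-5532 - 46944)*(-25720) = -52476*(-25720) = 1349682720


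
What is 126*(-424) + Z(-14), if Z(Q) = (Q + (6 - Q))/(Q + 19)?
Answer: -267114/5 ≈ -53423.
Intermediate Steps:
Z(Q) = 6/(19 + Q)
126*(-424) + Z(-14) = 126*(-424) + 6/(19 - 14) = -53424 + 6/5 = -267114/5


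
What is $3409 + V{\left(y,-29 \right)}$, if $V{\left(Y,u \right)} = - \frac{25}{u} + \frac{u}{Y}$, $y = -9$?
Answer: $\frac{890815}{261} \approx 3413.1$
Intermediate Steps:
$3409 + V{\left(y,-29 \right)} = 3409 - \left(- \frac{29}{9} - \frac{25}{29}\right) = 3409 - - \frac{1066}{261} = 3409 + \left(\frac{25}{29} + \frac{29}{9}\right) = 3409 + \frac{1066}{261} = \frac{890815}{261}$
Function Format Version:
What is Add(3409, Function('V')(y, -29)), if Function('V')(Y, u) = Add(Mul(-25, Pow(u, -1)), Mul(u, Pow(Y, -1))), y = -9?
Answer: Rational(890815, 261) ≈ 3413.1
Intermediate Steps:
Add(3409, Function('V')(y, -29)) = Add(3409, Add(Mul(-25, Pow(-29, -1)), Mul(-29, Pow(-9, -1)))) = Add(3409, Add(Mul(-25, Rational(-1, 29)), Mul(-29, Rational(-1, 9)))) = Add(3409, Add(Rational(25, 29), Rational(29, 9))) = Add(3409, Rational(1066, 261)) = Rational(890815, 261)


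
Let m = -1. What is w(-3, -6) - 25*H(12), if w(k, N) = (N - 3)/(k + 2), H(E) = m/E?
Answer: 133/12 ≈ 11.083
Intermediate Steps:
H(E) = -1/E
w(k, N) = (-3 + N)/(2 + k)
w(-3, -6) - 25*H(12) = (-3 - 6)/(2 - 3) - (-25)/12 = -9/(-1) - (-25)/12 = -1*(-9) - 25*(-1/12) = 9 + 25/12 = 133/12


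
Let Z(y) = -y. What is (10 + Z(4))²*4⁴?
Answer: 9216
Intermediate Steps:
(10 + Z(4))²*4⁴ = (10 - 1*4)²*4⁴ = (10 - 4)²*256 = 6²*256 = 36*256 = 9216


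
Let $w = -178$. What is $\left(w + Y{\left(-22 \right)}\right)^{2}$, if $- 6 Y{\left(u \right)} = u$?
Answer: $\frac{273529}{9} \approx 30392.0$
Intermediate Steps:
$Y{\left(u \right)} = - \frac{u}{6}$
$\left(w + Y{\left(-22 \right)}\right)^{2} = \left(-178 - - \frac{11}{3}\right)^{2} = \left(-178 + \frac{11}{3}\right)^{2} = \left(- \frac{523}{3}\right)^{2} = \frac{273529}{9}$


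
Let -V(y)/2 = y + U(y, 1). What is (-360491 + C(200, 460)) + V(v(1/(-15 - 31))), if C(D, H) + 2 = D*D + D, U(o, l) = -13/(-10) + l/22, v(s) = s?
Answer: -405173994/1265 ≈ -3.2030e+5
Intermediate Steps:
U(o, l) = 13/10 + l/22 (U(o, l) = -13*(-⅒) + l*(1/22) = 13/10 + l/22)
C(D, H) = -2 + D + D² (C(D, H) = -2 + (D*D + D) = -2 + (D² + D) = -2 + (D + D²) = -2 + D + D²)
V(y) = -148/55 - 2*y (V(y) = -2*(y + (13/10 + (1/22)*1)) = -2*(y + (13/10 + 1/22)) = -2*(y + 74/55) = -2*(74/55 + y) = -148/55 - 2*y)
(-360491 + C(200, 460)) + V(v(1/(-15 - 31))) = (-360491 + (-2 + 200 + 200²)) + (-148/55 - 2/(-15 - 31)) = (-360491 + (-2 + 200 + 40000)) + (-148/55 - 2/(-46)) = (-360491 + 40198) + (-148/55 - 2*(-1/46)) = -320293 + (-148/55 + 1/23) = -320293 - 3349/1265 = -405173994/1265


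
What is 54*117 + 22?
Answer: 6340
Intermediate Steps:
54*117 + 22 = 6318 + 22 = 6340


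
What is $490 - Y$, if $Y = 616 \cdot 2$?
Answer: $-742$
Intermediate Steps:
$Y = 1232$
$490 - Y = 490 - 1232 = -742$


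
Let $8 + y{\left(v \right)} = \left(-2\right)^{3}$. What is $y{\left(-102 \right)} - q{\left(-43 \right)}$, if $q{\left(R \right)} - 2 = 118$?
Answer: $-136$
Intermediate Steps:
$q{\left(R \right)} = 120$ ($q{\left(R \right)} = 2 + 118 = 120$)
$y{\left(v \right)} = -16$ ($y{\left(v \right)} = -8 + \left(-2\right)^{3} = -8 - 8 = -16$)
$y{\left(-102 \right)} - q{\left(-43 \right)} = -16 - 120 = -136$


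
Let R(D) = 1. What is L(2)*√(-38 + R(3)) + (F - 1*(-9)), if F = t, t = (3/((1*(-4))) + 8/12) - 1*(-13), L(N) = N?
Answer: 263/12 + 2*I*√37 ≈ 21.917 + 12.166*I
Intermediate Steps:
t = 155/12 (t = (3/(-4) + 8*(1/12)) + 13 = (3*(-¼) + ⅔) + 13 = (-¾ + ⅔) + 13 = -1/12 + 13 = 155/12 ≈ 12.917)
F = 155/12 ≈ 12.917
L(2)*√(-38 + R(3)) + (F - 1*(-9)) = 2*√(-38 + 1) + (155/12 - 1*(-9)) = 2*√(-37) + (155/12 + 9) = 2*(I*√37) + 263/12 = 2*I*√37 + 263/12 = 263/12 + 2*I*√37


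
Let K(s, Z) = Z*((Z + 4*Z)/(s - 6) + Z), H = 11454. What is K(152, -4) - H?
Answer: -834934/73 ≈ -11437.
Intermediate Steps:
K(s, Z) = Z*(Z + 5*Z/(-6 + s)) (K(s, Z) = Z*((5*Z)/(-6 + s) + Z) = Z*(5*Z/(-6 + s) + Z) = Z*(Z + 5*Z/(-6 + s)))
K(152, -4) - H = (-4)²*(-1 + 152)/(-6 + 152) - 1*11454 = 16*151/146 - 11454 = 16*(1/146)*151 - 11454 = 1208/73 - 11454 = -834934/73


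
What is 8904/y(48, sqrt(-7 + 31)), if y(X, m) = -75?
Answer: -2968/25 ≈ -118.72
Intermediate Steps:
8904/y(48, sqrt(-7 + 31)) = 8904/(-75) = 8904*(-1/75) = -2968/25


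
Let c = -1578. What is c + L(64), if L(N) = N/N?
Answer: -1577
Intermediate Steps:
L(N) = 1
c + L(64) = -1578 + 1 = -1577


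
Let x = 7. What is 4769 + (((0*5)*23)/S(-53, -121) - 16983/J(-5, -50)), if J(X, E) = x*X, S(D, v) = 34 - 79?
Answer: 183898/35 ≈ 5254.2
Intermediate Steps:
S(D, v) = -45
J(X, E) = 7*X
4769 + (((0*5)*23)/S(-53, -121) - 16983/J(-5, -50)) = 4769 + (((0*5)*23)/(-45) - 16983/(7*(-5))) = 4769 + ((0*23)*(-1/45) - 16983/(-35)) = 4769 + (0*(-1/45) - 16983*(-1/35)) = 4769 + (0 + 16983/35) = 4769 + 16983/35 = 183898/35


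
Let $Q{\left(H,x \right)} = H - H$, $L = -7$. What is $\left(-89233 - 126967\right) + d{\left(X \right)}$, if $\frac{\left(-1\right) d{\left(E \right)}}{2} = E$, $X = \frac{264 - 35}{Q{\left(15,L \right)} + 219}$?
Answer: $- \frac{47348258}{219} \approx -2.162 \cdot 10^{5}$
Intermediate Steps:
$Q{\left(H,x \right)} = 0$
$X = \frac{229}{219}$ ($X = \frac{264 - 35}{0 + 219} = \frac{229}{219} \approx 1.0457$)
$d{\left(E \right)} = - 2 E$
$\left(-89233 - 126967\right) + d{\left(X \right)} = \left(-89233 - 126967\right) - \frac{458}{219} = -216200 - \frac{458}{219} = - \frac{47348258}{219}$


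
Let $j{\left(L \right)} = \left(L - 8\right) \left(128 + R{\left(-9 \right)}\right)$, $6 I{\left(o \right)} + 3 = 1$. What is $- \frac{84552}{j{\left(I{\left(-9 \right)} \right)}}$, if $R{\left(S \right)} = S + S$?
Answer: $\frac{126828}{1375} \approx 92.239$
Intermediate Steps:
$I{\left(o \right)} = - \frac{1}{3}$ ($I{\left(o \right)} = - \frac{1}{2} + \frac{1}{6} \cdot 1 = - \frac{1}{2} + \frac{1}{6} = - \frac{1}{3}$)
$R{\left(S \right)} = 2 S$
$j{\left(L \right)} = -880 + 110 L$ ($j{\left(L \right)} = \left(L - 8\right) \left(128 + 2 \left(-9\right)\right) = \left(-8 + L\right) \left(128 - 18\right) = \left(-8 + L\right) 110 = -880 + 110 L$)
$- \frac{84552}{j{\left(I{\left(-9 \right)} \right)}} = - \frac{84552}{-880 + 110 \left(- \frac{1}{3}\right)} = - \frac{84552}{-880 - \frac{110}{3}} = - \frac{84552}{- \frac{2750}{3}} = \left(-84552\right) \left(- \frac{3}{2750}\right) = \frac{126828}{1375}$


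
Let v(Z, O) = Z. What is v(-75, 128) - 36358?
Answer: -36433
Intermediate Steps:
v(-75, 128) - 36358 = -75 - 36358 = -36433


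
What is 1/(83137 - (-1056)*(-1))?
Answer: 1/82081 ≈ 1.2183e-5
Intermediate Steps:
1/(83137 - (-1056)*(-1)) = 1/(83137 - 16*66) = 1/(83137 - 1056) = 1/82081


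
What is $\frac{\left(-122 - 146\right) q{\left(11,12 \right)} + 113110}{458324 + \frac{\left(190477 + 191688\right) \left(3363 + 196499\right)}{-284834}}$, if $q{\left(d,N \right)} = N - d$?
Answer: $\frac{16070619114}{27082998493} \approx 0.59338$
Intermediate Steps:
$\frac{\left(-122 - 146\right) q{\left(11,12 \right)} + 113110}{458324 + \frac{\left(190477 + 191688\right) \left(3363 + 196499\right)}{-284834}} = \frac{\left(-122 - 146\right) \left(12 - 11\right) + 113110}{458324 + \frac{\left(190477 + 191688\right) \left(3363 + 196499\right)}{-284834}} = \frac{- 268 \left(12 - 11\right) + 113110}{458324 + 382165 \cdot 199862 \left(- \frac{1}{284834}\right)} = \frac{\left(-268\right) 1 + 113110}{458324 + 76380261230 \left(- \frac{1}{284834}\right)} = \frac{-268 + 113110}{458324 - \frac{38190130615}{142417}} = \frac{112842}{\frac{27082998493}{142417}} = 112842 \cdot \frac{142417}{27082998493} = \frac{16070619114}{27082998493}$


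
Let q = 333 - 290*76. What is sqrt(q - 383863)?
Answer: I*sqrt(405570) ≈ 636.84*I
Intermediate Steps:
q = -21707 (q = 333 - 22040 = -21707)
sqrt(q - 383863) = sqrt(-21707 - 383863) = sqrt(-405570) = I*sqrt(405570)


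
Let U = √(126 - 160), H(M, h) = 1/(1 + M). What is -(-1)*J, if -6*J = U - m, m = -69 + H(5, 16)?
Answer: -413/36 - I*√34/6 ≈ -11.472 - 0.97183*I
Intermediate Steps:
U = I*√34 (U = √(-34) = I*√34 ≈ 5.8309*I)
m = -413/6 (m = -69 + 1/(1 + 5) = -69 + 1/6 = -69 + ⅙ = -413/6 ≈ -68.833)
J = -413/36 - I*√34/6 (J = -(I*√34 - 1*(-413/6))/6 = -(I*√34 + 413/6)/6 = -(413/6 + I*√34)/6 = -413/36 - I*√34/6 ≈ -11.472 - 0.97183*I)
-(-1)*J = -(-1)*(-413/36 - I*√34/6) = -(413/36 + I*√34/6) = -413/36 - I*√34/6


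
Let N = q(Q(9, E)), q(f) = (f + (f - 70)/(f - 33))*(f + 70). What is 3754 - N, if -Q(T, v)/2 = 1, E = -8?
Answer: 131254/35 ≈ 3750.1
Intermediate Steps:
Q(T, v) = -2 (Q(T, v) = -2*1 = -2)
q(f) = (70 + f)*(f + (-70 + f)/(-33 + f)) (q(f) = (f + (-70 + f)/(-33 + f))*(70 + f) = (70 + f)*(f + (-70 + f)/(-33 + f)))
N = 136/35 (N = (-4900 + (-2)³ - 2310*(-2) + 38*(-2)²)/(-33 - 2) = (-4900 - 8 + 4620 + 38*4)/(-35) = -(-4900 - 8 + 4620 + 152)/35 = -1/35*(-136) = 136/35 ≈ 3.8857)
3754 - N = 3754 - 1*136/35 = 3754 - 136/35 = 131254/35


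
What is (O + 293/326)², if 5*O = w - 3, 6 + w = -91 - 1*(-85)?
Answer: 469225/106276 ≈ 4.4152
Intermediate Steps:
w = -12 (w = -6 + (-91 - 1*(-85)) = -6 + (-91 + 85) = -6 - 6 = -12)
O = -3 (O = (-12 - 3)/5 = (⅕)*(-15) = -3)
(O + 293/326)² = (-3 + 293/326)² = (-685/326)² = 469225/106276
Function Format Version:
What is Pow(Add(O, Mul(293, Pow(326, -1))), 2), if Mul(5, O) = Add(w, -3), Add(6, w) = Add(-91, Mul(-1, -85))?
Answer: Rational(469225, 106276) ≈ 4.4152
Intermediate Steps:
w = -12 (w = Add(-6, Add(-91, Mul(-1, -85))) = Add(-6, Add(-91, 85)) = Add(-6, -6) = -12)
O = -3 (O = Mul(Rational(1, 5), Add(-12, -3)) = Mul(Rational(1, 5), -15) = -3)
Pow(Add(O, Mul(293, Pow(326, -1))), 2) = Pow(Add(-3, Mul(293, Pow(326, -1))), 2) = Pow(Add(-3, Mul(293, Rational(1, 326))), 2) = Pow(Add(-3, Rational(293, 326)), 2) = Pow(Rational(-685, 326), 2) = Rational(469225, 106276)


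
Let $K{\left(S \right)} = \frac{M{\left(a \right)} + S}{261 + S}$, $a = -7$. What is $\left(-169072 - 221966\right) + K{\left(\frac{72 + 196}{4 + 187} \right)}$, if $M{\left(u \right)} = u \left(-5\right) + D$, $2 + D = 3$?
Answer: $- \frac{19598426378}{50119} \approx -3.9104 \cdot 10^{5}$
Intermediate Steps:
$D = 1$ ($D = -2 + 3 = 1$)
$M{\left(u \right)} = 1 - 5 u$ ($M{\left(u \right)} = u \left(-5\right) + 1 = - 5 u + 1 = 1 - 5 u$)
$K{\left(S \right)} = \frac{36 + S}{261 + S}$ ($K{\left(S \right)} = \frac{\left(1 - -35\right) + S}{261 + S} = \frac{\left(1 + 35\right) + S}{261 + S} = \frac{36 + S}{261 + S}$)
$\left(-169072 - 221966\right) + K{\left(\frac{72 + 196}{4 + 187} \right)} = \left(-169072 - 221966\right) + \frac{36 + \frac{72 + 196}{4 + 187}}{261 + \frac{72 + 196}{4 + 187}} = -391038 + \frac{36 + \frac{268}{191}}{261 + \frac{268}{191}} = -391038 + \frac{1}{\frac{50119}{191}} \cdot \frac{7144}{191} = -391038 + \frac{191}{50119} \cdot \frac{7144}{191} = -391038 + \frac{7144}{50119} = - \frac{19598426378}{50119}$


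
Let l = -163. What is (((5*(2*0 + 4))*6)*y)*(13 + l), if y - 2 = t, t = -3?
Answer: 18000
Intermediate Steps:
y = -1 (y = 2 - 3 = -1)
(((5*(2*0 + 4))*6)*y)*(13 + l) = (((5*(2*0 + 4))*6)*(-1))*(13 - 163) = (((5*(0 + 4))*6)*(-1))*(-150) = (((5*4)*6)*(-1))*(-150) = ((20*6)*(-1))*(-150) = (120*(-1))*(-150) = -120*(-150) = 18000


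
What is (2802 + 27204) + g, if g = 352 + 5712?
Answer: 36070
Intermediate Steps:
g = 6064
(2802 + 27204) + g = (2802 + 27204) + 6064 = 30006 + 6064 = 36070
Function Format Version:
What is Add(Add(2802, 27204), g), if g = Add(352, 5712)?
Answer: 36070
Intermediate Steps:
g = 6064
Add(Add(2802, 27204), g) = Add(Add(2802, 27204), 6064) = Add(30006, 6064) = 36070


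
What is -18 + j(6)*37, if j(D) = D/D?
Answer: 19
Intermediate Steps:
j(D) = 1
-18 + j(6)*37 = -18 + 1*37 = -18 + 37 = 19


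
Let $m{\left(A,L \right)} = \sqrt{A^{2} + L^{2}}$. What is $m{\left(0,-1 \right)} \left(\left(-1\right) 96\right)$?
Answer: $-96$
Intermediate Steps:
$m{\left(0,-1 \right)} \left(\left(-1\right) 96\right) = \sqrt{0^{2} + \left(-1\right)^{2}} \left(\left(-1\right) 96\right) = \sqrt{0 + 1} \left(-96\right) = \sqrt{1} \left(-96\right) = 1 \left(-96\right) = -96$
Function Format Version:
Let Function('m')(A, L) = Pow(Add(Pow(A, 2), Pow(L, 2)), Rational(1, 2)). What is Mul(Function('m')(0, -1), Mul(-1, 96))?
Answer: -96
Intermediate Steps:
Mul(Function('m')(0, -1), Mul(-1, 96)) = Mul(Pow(Add(Pow(0, 2), Pow(-1, 2)), Rational(1, 2)), Mul(-1, 96)) = Mul(Pow(Add(0, 1), Rational(1, 2)), -96) = Mul(Pow(1, Rational(1, 2)), -96) = Mul(1, -96) = -96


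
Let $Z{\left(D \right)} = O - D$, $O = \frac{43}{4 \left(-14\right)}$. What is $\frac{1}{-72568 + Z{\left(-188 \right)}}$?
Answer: $- \frac{56}{4053323} \approx -1.3816 \cdot 10^{-5}$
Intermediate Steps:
$O = - \frac{43}{56}$ ($O = \frac{43}{-56} = 43 \left(- \frac{1}{56}\right) = - \frac{43}{56} \approx -0.76786$)
$Z{\left(D \right)} = - \frac{43}{56} - D$
$\frac{1}{-72568 + Z{\left(-188 \right)}} = \frac{1}{-72568 - - \frac{10485}{56}} = \frac{1}{-72568 + \left(- \frac{43}{56} + 188\right)} = \frac{1}{-72568 + \frac{10485}{56}} = \frac{1}{- \frac{4053323}{56}} = - \frac{56}{4053323}$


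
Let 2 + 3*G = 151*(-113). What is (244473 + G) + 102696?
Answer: 1024442/3 ≈ 3.4148e+5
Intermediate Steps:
G = -17065/3 (G = -⅔ + (151*(-113))/3 = -⅔ + (⅓)*(-17063) = -⅔ - 17063/3 = -17065/3 ≈ -5688.3)
(244473 + G) + 102696 = (244473 - 17065/3) + 102696 = 716354/3 + 102696 = 1024442/3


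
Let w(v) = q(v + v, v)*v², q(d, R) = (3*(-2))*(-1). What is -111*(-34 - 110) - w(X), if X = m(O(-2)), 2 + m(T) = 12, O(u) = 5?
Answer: 15384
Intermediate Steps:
q(d, R) = 6 (q(d, R) = -6*(-1) = 6)
m(T) = 10 (m(T) = -2 + 12 = 10)
X = 10
w(v) = 6*v²
-111*(-34 - 110) - w(X) = -111*(-34 - 110) - 6*10² = -111*(-144) - 6*100 = 15984 - 1*600 = 15984 - 600 = 15384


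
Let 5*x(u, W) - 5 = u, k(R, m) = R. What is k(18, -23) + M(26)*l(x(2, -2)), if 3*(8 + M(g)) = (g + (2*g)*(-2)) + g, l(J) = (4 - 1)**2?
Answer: -210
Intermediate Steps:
x(u, W) = 1 + u/5
l(J) = 9 (l(J) = 3**2 = 9)
M(g) = -8 - 2*g/3 (M(g) = -8 + ((g + (2*g)*(-2)) + g)/3 = -8 + ((g - 4*g) + g)/3 = -8 + (-3*g + g)/3 = -8 + (-2*g)/3 = -8 - 2*g/3)
k(18, -23) + M(26)*l(x(2, -2)) = 18 + (-8 - 2/3*26)*9 = 18 + (-8 - 52/3)*9 = 18 - 76/3*9 = 18 - 228 = -210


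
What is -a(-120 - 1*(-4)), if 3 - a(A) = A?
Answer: -119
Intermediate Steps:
a(A) = 3 - A
-a(-120 - 1*(-4)) = -(3 - (-120 - 1*(-4))) = -(3 - (-120 + 4)) = -(3 - 1*(-116)) = -(3 + 116) = -1*119 = -119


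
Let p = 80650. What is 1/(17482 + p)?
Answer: 1/98132 ≈ 1.0190e-5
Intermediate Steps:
1/(17482 + p) = 1/(17482 + 80650) = 1/98132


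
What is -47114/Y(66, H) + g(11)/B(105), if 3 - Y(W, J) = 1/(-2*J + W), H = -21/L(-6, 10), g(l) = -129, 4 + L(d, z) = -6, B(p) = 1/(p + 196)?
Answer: -25179282/461 ≈ -54619.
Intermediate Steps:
B(p) = 1/(196 + p)
L(d, z) = -10 (L(d, z) = -4 - 6 = -10)
H = 21/10 (H = -21/(-10) = -21*(-⅒) = 21/10 ≈ 2.1000)
Y(W, J) = 3 - 1/(W - 2*J) (Y(W, J) = 3 - 1/(-2*J + W) = 3 - 1/(W - 2*J))
-47114/Y(66, H) + g(11)/B(105) = -47114*(-1*66 + 2*(21/10))/(1 - 3*66 + 6*(21/10)) - 129/(1/(196 + 105)) = -47114*(-66 + 21/5)/(1 - 198 + 63/5) - 129/(1/301) = -47114/(-922/5/(-309/5)) - 129/1/301 = -47114/((-5/309*(-922/5))) - 129*301 = -47114/922/309 - 38829 = -47114*309/922 - 38829 = -7279113/461 - 38829 = -25179282/461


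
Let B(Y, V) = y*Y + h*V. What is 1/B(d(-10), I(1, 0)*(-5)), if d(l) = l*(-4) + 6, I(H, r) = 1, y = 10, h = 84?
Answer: 1/40 ≈ 0.025000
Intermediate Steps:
d(l) = 6 - 4*l (d(l) = -4*l + 6 = 6 - 4*l)
B(Y, V) = 10*Y + 84*V
1/B(d(-10), I(1, 0)*(-5)) = 1/(10*(6 - 4*(-10)) + 84*(1*(-5))) = 1/(10*(6 + 40) + 84*(-5)) = 1/(10*46 - 420) = 1/(460 - 420) = 1/40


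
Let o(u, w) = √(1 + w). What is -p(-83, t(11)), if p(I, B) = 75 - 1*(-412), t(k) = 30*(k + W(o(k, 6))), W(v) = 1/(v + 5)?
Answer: -487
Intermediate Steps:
W(v) = 1/(5 + v)
t(k) = 30*k + 30/(5 + √7) (t(k) = 30*(k + 1/(5 + √(1 + 6))) = 30*(k + 1/(5 + √7)) = 30*k + 30/(5 + √7))
p(I, B) = 487 (p(I, B) = 75 + 412 = 487)
-p(-83, t(11)) = -1*487 = -487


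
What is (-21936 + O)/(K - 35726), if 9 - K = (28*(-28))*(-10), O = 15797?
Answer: 6139/43557 ≈ 0.14094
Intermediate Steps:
K = -7831 (K = 9 - 28*(-28)*(-10) = 9 - (-784)*(-10) = 9 - 1*7840 = 9 - 7840 = -7831)
(-21936 + O)/(K - 35726) = (-21936 + 15797)/(-7831 - 35726) = -6139/(-43557) = -6139*(-1/43557) = 6139/43557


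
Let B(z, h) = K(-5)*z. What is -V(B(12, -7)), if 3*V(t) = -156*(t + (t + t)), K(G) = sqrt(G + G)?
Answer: 1872*I*sqrt(10) ≈ 5919.8*I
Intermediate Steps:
K(G) = sqrt(2)*sqrt(G) (K(G) = sqrt(2*G) = sqrt(2)*sqrt(G))
B(z, h) = I*z*sqrt(10) (B(z, h) = (sqrt(2)*sqrt(-5))*z = (sqrt(2)*(I*sqrt(5)))*z = (I*sqrt(10))*z = I*z*sqrt(10))
V(t) = -156*t (V(t) = (-156*(t + (t + t)))/3 = (-156*(t + 2*t))/3 = (-468*t)/3 = -156*t)
-V(B(12, -7)) = -(-156)*I*12*sqrt(10) = -(-156)*12*I*sqrt(10) = -(-1872)*I*sqrt(10) = 1872*I*sqrt(10)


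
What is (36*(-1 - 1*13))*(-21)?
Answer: 10584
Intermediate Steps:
(36*(-1 - 1*13))*(-21) = (36*(-1 - 13))*(-21) = (36*(-14))*(-21) = -504*(-21) = 10584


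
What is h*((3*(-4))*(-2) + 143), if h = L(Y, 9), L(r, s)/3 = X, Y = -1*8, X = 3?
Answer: 1503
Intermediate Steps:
Y = -8
L(r, s) = 9 (L(r, s) = 3*3 = 9)
h = 9
h*((3*(-4))*(-2) + 143) = 9*((3*(-4))*(-2) + 143) = 9*(-12*(-2) + 143) = 9*(24 + 143) = 9*167 = 1503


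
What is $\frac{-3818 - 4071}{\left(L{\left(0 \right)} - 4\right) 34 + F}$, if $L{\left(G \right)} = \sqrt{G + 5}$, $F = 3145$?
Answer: $- \frac{1396353}{532253} + \frac{15778 \sqrt{5}}{532253} \approx -2.5572$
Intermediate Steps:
$L{\left(G \right)} = \sqrt{5 + G}$
$\frac{-3818 - 4071}{\left(L{\left(0 \right)} - 4\right) 34 + F} = \frac{-3818 - 4071}{\left(\sqrt{5 + 0} - 4\right) 34 + 3145} = \frac{-3818 - 4071}{\left(\sqrt{5} - 4\right) 34 + 3145} = \frac{-3818 - 4071}{\left(-4 + \sqrt{5}\right) 34 + 3145} = - \frac{7889}{\left(-136 + 34 \sqrt{5}\right) + 3145} = - \frac{7889}{3009 + 34 \sqrt{5}}$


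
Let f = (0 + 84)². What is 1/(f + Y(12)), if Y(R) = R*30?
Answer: 1/7416 ≈ 0.00013484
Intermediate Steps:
Y(R) = 30*R
f = 7056 (f = 84² = 7056)
1/(f + Y(12)) = 1/(7056 + 30*12) = 1/(7056 + 360) = 1/7416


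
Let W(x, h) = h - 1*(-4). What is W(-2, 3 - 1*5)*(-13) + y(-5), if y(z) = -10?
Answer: -36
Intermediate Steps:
W(x, h) = 4 + h (W(x, h) = h + 4 = 4 + h)
W(-2, 3 - 1*5)*(-13) + y(-5) = (4 + (3 - 1*5))*(-13) - 10 = (4 + (3 - 5))*(-13) - 10 = (4 - 2)*(-13) - 10 = 2*(-13) - 10 = -26 - 10 = -36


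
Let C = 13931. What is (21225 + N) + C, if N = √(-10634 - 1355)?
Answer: 35156 + I*√11989 ≈ 35156.0 + 109.49*I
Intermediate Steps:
N = I*√11989 (N = √(-11989) = I*√11989 ≈ 109.49*I)
(21225 + N) + C = (21225 + I*√11989) + 13931 = 35156 + I*√11989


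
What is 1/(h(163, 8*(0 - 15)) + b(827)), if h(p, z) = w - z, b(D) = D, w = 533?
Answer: 1/1480 ≈ 0.00067568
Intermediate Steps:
h(p, z) = 533 - z
1/(h(163, 8*(0 - 15)) + b(827)) = 1/((533 - 8*(0 - 15)) + 827) = 1/((533 - 8*(-15)) + 827) = 1/((533 - 1*(-120)) + 827) = 1/((533 + 120) + 827) = 1/(653 + 827) = 1/1480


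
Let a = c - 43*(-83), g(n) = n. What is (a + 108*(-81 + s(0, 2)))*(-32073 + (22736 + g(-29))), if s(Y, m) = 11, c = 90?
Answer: 36536766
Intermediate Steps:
a = 3659 (a = 90 - 43*(-83) = 90 + 3569 = 3659)
(a + 108*(-81 + s(0, 2)))*(-32073 + (22736 + g(-29))) = (3659 + 108*(-81 + 11))*(-32073 + (22736 - 29)) = (3659 + 108*(-70))*(-32073 + 22707) = (3659 - 7560)*(-9366) = -3901*(-9366) = 36536766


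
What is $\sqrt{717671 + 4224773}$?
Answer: $2 \sqrt{1235611} \approx 2223.2$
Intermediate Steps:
$\sqrt{717671 + 4224773} = \sqrt{4942444} = 2 \sqrt{1235611}$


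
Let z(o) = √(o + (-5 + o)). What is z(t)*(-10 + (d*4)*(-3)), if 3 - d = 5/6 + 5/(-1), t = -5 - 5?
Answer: -480*I ≈ -480.0*I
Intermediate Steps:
t = -10
d = 43/6 (d = 3 - (5/6 + 5/(-1)) = 3 - (5*(⅙) + 5*(-1)) = 3 - (⅚ - 5) = 3 - 1*(-25/6) = 3 + 25/6 = 43/6 ≈ 7.1667)
z(o) = √(-5 + 2*o)
z(t)*(-10 + (d*4)*(-3)) = √(-5 + 2*(-10))*(-10 + ((43/6)*4)*(-3)) = √(-5 - 20)*(-10 + (86/3)*(-3)) = √(-25)*(-10 - 86) = (5*I)*(-96) = -480*I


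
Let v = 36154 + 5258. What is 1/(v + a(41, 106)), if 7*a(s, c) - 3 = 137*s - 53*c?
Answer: 7/289886 ≈ 2.4147e-5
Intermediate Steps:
a(s, c) = 3/7 - 53*c/7 + 137*s/7 (a(s, c) = 3/7 + (137*s - 53*c)/7 = 3/7 + (-53*c + 137*s)/7 = 3/7 + (-53*c/7 + 137*s/7) = 3/7 - 53*c/7 + 137*s/7)
v = 41412
1/(v + a(41, 106)) = 1/(41412 + (3/7 - 53/7*106 + (137/7)*41)) = 1/(41412 + (3/7 - 5618/7 + 5617/7)) = 1/(41412 + 2/7) = 1/(289886/7) = 7/289886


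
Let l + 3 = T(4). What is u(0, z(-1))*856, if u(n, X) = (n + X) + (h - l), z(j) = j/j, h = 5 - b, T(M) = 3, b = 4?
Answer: 1712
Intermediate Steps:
l = 0 (l = -3 + 3 = 0)
h = 1 (h = 5 - 1*4 = 5 - 4 = 1)
z(j) = 1
u(n, X) = 1 + X + n (u(n, X) = (n + X) + (1 - 1*0) = (X + n) + (1 + 0) = (X + n) + 1 = 1 + X + n)
u(0, z(-1))*856 = (1 + 1 + 0)*856 = 2*856 = 1712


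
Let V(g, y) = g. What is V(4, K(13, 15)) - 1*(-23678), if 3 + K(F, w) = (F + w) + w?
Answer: 23682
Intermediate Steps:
K(F, w) = -3 + F + 2*w (K(F, w) = -3 + ((F + w) + w) = -3 + (F + 2*w) = -3 + F + 2*w)
V(4, K(13, 15)) - 1*(-23678) = 4 - 1*(-23678) = 4 + 23678 = 23682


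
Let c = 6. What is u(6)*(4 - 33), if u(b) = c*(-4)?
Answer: 696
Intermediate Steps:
u(b) = -24 (u(b) = 6*(-4) = -24)
u(6)*(4 - 33) = -24*(4 - 33) = -24*(-29) = 696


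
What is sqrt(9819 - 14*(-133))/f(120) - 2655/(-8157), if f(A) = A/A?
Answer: 885/2719 + sqrt(11681) ≈ 108.40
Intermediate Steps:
f(A) = 1
sqrt(9819 - 14*(-133))/f(120) - 2655/(-8157) = sqrt(9819 - 14*(-133))/1 - 2655/(-8157) = sqrt(9819 + 1862)*1 - 2655*(-1/8157) = sqrt(11681)*1 + 885/2719 = sqrt(11681) + 885/2719 = 885/2719 + sqrt(11681)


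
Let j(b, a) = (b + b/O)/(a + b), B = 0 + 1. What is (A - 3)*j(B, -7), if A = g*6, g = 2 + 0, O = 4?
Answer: -15/8 ≈ -1.8750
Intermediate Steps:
B = 1
g = 2
j(b, a) = 5*b/(4*(a + b)) (j(b, a) = (b + b/4)/(a + b) = (5*b/4)/(a + b) = 5*b/(4*(a + b)))
A = 12 (A = 2*6 = 12)
(A - 3)*j(B, -7) = (12 - 3)*((5/4)*1/(-7 + 1)) = 9*((5/4)*1/(-6)) = 9*((5/4)*1*(-⅙)) = 9*(-5/24) = -15/8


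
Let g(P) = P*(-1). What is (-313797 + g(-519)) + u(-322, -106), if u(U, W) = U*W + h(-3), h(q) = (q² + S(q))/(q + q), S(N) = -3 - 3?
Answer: -558293/2 ≈ -2.7915e+5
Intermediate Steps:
S(N) = -6
g(P) = -P
h(q) = (-6 + q²)/(2*q) (h(q) = (q² - 6)/(q + q) = (-6 + q²)/((2*q)) = (-6 + q²)*(1/(2*q)) = (-6 + q²)/(2*q))
u(U, W) = -½ + U*W (u(U, W) = U*W + ((½)*(-3) - 3/(-3)) = U*W + (-3/2 - 3*(-⅓)) = U*W + (-3/2 + 1) = U*W - ½ = -½ + U*W)
(-313797 + g(-519)) + u(-322, -106) = (-313797 - 1*(-519)) + (-½ - 322*(-106)) = (-313797 + 519) + (-½ + 34132) = -313278 + 68263/2 = -558293/2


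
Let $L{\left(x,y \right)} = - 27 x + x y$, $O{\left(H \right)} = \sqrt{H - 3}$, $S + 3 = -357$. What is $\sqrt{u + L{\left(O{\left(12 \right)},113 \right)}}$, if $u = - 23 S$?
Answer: $\sqrt{8538} \approx 92.401$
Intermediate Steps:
$S = -360$ ($S = -3 - 357 = -360$)
$O{\left(H \right)} = \sqrt{-3 + H}$
$u = 8280$ ($u = \left(-23\right) \left(-360\right) = 8280$)
$\sqrt{u + L{\left(O{\left(12 \right)},113 \right)}} = \sqrt{8280 + \sqrt{-3 + 12} \left(-27 + 113\right)} = \sqrt{8280 + \sqrt{9} \cdot 86} = \sqrt{8280 + 3 \cdot 86} = \sqrt{8280 + 258} = \sqrt{8538}$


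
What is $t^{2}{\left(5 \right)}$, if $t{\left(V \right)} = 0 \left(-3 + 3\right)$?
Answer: $0$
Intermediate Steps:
$t{\left(V \right)} = 0$ ($t{\left(V \right)} = 0 \cdot 0 = 0$)
$t^{2}{\left(5 \right)} = 0^{2} = 0$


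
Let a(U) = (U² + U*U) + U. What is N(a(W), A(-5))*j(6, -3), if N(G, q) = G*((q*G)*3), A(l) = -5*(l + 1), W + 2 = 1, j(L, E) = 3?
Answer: 180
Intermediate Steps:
W = -1 (W = -2 + 1 = -1)
A(l) = -5 - 5*l (A(l) = -5*(1 + l) = -5 - 5*l)
a(U) = U + 2*U² (a(U) = (U² + U²) + U = 2*U² + U = U + 2*U²)
N(G, q) = 3*q*G² (N(G, q) = G*((G*q)*3) = G*(3*G*q) = 3*q*G²)
N(a(W), A(-5))*j(6, -3) = (3*(-5 - 5*(-5))*(-(1 + 2*(-1)))²)*3 = (3*(-5 + 25)*(-(1 - 2))²)*3 = (3*20*(-1*(-1))²)*3 = (3*20*1²)*3 = (3*20*1)*3 = 60*3 = 180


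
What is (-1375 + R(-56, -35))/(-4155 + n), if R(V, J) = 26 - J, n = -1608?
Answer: 438/1921 ≈ 0.22801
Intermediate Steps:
(-1375 + R(-56, -35))/(-4155 + n) = (-1375 + (26 - 1*(-35)))/(-4155 - 1608) = (-1375 + (26 + 35))/(-5763) = (-1375 + 61)*(-1/5763) = -1314*(-1/5763) = 438/1921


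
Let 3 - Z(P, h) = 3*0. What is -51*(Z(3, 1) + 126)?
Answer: -6579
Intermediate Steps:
Z(P, h) = 3 (Z(P, h) = 3 - 3*0 = 3 - 1*0 = 3 + 0 = 3)
-51*(Z(3, 1) + 126) = -51*(3 + 126) = -51*129 = -6579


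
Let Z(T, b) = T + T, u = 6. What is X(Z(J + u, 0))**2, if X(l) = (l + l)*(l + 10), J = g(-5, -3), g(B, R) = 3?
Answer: 1016064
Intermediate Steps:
J = 3
Z(T, b) = 2*T
X(l) = 2*l*(10 + l) (X(l) = (2*l)*(10 + l) = 2*l*(10 + l))
X(Z(J + u, 0))**2 = (2*(2*(3 + 6))*(10 + 2*(3 + 6)))**2 = (2*(2*9)*(10 + 2*9))**2 = (2*18*(10 + 18))**2 = (2*18*28)**2 = 1008**2 = 1016064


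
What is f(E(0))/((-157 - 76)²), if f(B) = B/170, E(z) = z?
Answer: 0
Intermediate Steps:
f(B) = B/170 (f(B) = B*(1/170) = B/170)
f(E(0))/((-157 - 76)²) = ((1/170)*0)/((-157 - 76)²) = 0/((-233)²) = 0/54289 = 0*(1/54289) = 0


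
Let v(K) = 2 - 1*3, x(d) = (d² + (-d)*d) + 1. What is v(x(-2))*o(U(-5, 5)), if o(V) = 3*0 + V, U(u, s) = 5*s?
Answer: -25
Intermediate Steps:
x(d) = 1 (x(d) = (d² - d²) + 1 = 0 + 1 = 1)
o(V) = V (o(V) = 0 + V = V)
v(K) = -1 (v(K) = 2 - 3 = -1)
v(x(-2))*o(U(-5, 5)) = -5*5 = -1*25 = -25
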